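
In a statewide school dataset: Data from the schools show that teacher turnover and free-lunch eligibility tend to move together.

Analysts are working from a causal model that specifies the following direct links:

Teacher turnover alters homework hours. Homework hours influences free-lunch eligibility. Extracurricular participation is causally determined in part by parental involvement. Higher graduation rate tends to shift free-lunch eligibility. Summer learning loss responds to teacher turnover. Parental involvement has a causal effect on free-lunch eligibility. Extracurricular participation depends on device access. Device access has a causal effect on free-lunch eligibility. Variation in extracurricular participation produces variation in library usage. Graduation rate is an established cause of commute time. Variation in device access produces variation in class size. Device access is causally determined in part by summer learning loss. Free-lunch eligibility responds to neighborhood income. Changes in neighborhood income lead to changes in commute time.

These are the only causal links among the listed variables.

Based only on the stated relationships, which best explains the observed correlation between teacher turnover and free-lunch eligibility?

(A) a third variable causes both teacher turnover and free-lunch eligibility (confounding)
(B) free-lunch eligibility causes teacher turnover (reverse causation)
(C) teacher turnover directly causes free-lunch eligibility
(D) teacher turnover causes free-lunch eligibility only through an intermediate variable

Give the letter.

D

Teacher turnover reaches free-lunch eligibility through teacher turnover → homework hours → free-lunch eligibility — an indirect causal chain with no direct teacher turnover → free-lunch eligibility link. No variable causes both teacher turnover and free-lunch eligibility, so confounding is ruled out; the effect is mediated.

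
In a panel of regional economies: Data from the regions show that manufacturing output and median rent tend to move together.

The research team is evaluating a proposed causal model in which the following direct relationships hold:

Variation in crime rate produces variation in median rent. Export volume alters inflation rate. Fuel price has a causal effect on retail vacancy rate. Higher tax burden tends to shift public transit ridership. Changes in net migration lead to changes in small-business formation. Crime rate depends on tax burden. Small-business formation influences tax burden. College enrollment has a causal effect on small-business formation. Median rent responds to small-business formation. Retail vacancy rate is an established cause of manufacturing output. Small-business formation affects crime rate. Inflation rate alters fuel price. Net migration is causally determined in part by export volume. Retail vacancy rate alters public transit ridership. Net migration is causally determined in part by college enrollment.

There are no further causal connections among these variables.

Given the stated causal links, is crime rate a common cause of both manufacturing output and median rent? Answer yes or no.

Crime rate has no stated causal path to manufacturing output. A confounder must cause both variables, so crime rate does not qualify.

no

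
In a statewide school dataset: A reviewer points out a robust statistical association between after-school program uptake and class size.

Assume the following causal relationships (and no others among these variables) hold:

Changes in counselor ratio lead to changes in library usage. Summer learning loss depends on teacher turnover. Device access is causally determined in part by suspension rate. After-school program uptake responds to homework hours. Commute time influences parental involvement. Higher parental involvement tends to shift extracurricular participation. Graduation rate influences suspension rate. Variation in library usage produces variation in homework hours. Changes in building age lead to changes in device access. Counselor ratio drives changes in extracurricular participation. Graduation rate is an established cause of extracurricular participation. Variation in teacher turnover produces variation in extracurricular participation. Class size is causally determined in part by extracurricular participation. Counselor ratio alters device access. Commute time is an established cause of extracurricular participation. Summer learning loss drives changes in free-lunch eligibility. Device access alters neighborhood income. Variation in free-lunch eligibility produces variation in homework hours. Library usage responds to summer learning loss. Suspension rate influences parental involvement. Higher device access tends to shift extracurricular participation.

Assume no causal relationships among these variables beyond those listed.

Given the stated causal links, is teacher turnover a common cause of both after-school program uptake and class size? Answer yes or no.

yes

Teacher turnover has a causal path to after-school program uptake (teacher turnover → summer learning loss → library usage → homework hours → after-school program uptake) and to class size (teacher turnover → extracurricular participation → class size), so it is a common cause of both — a confounder.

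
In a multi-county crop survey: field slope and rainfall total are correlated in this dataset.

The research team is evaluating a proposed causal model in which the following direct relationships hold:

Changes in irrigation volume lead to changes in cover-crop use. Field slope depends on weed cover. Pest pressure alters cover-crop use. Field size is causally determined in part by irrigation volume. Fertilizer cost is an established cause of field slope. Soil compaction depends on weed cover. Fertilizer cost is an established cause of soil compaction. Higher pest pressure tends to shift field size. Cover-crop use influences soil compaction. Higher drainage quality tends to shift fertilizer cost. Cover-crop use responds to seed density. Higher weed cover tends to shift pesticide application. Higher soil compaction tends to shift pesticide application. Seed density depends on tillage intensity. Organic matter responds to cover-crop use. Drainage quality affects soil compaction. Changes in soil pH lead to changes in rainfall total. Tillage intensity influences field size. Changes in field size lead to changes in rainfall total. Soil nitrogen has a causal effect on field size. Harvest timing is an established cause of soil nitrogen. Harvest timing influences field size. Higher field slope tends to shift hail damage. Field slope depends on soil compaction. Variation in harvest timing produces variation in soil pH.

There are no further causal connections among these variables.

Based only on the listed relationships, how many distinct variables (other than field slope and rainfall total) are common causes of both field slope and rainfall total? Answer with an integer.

The common causes are: irrigation volume (to field slope via irrigation volume → cover-crop use → soil compaction → field slope; to rainfall total via irrigation volume → field size → rainfall total); pest pressure (to field slope via pest pressure → cover-crop use → soil compaction → field slope; to rainfall total via pest pressure → field size → rainfall total); tillage intensity (to field slope via tillage intensity → seed density → cover-crop use → soil compaction → field slope; to rainfall total via tillage intensity → field size → rainfall total).
Every other variable lacks a causal path to at least one of field slope and rainfall total.

3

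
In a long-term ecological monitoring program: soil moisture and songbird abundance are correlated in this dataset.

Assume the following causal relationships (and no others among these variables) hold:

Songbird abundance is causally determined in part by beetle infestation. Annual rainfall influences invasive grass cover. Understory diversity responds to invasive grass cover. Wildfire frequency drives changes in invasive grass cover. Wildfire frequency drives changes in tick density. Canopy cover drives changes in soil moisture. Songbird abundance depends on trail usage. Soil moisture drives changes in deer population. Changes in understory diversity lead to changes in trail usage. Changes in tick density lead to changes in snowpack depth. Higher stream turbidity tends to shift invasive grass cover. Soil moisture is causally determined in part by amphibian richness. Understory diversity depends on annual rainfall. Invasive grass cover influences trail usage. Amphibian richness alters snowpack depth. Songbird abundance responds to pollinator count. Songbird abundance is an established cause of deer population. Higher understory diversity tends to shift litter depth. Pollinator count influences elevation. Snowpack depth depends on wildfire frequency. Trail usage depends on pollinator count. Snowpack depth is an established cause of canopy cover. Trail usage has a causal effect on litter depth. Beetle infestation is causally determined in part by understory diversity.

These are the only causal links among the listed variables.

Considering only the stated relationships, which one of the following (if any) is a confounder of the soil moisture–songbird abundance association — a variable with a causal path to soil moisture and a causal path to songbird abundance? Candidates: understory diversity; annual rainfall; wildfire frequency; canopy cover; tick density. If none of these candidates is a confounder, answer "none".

wildfire frequency

Wildfire frequency causes soil moisture (wildfire frequency → snowpack depth → canopy cover → soil moisture) and also causes songbird abundance (wildfire frequency → invasive grass cover → trail usage → songbird abundance); it is a common cause of both.
Each of the other candidates lacks a causal path to at least one of soil moisture and songbird abundance, so they do not confound the relationship.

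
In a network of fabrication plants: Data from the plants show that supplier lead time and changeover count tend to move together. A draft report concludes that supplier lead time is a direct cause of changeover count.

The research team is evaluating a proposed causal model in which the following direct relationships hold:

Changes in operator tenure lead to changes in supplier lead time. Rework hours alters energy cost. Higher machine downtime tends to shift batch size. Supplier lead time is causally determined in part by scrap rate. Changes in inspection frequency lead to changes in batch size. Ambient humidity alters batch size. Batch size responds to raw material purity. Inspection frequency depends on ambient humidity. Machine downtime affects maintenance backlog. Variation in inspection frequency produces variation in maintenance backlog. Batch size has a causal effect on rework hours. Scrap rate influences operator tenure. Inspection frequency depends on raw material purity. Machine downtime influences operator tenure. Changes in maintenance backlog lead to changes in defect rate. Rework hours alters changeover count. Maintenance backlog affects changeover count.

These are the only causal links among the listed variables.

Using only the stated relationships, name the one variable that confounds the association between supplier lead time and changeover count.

machine downtime

Machine downtime has a causal path to supplier lead time (machine downtime → operator tenure → supplier lead time) and a separate causal path to changeover count (machine downtime → maintenance backlog → changeover count), so it is a common cause of both.
No stated relationship gives supplier lead time a causal route to changeover count, so the correlation is explained by the shared upstream cause rather than a direct effect.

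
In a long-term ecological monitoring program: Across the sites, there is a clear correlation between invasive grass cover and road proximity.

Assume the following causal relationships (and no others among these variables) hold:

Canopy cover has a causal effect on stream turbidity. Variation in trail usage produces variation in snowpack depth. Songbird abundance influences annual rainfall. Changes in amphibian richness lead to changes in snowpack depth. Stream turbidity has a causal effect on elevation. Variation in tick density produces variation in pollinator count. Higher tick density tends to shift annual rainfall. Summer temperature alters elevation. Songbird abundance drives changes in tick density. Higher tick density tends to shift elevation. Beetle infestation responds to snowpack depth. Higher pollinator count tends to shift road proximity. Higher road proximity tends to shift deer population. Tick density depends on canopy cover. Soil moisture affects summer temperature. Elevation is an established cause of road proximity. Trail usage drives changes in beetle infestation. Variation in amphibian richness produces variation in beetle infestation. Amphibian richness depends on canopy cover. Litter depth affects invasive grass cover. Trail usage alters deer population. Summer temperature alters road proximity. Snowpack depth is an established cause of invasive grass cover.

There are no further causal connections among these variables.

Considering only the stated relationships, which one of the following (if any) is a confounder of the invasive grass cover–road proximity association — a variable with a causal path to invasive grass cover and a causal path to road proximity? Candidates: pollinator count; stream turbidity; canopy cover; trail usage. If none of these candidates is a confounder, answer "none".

canopy cover

Canopy cover causes invasive grass cover (canopy cover → amphibian richness → snowpack depth → invasive grass cover) and also causes road proximity (canopy cover → tick density → elevation → road proximity); it is a common cause of both.
Each of the other candidates lacks a causal path to at least one of invasive grass cover and road proximity, so they do not confound the relationship.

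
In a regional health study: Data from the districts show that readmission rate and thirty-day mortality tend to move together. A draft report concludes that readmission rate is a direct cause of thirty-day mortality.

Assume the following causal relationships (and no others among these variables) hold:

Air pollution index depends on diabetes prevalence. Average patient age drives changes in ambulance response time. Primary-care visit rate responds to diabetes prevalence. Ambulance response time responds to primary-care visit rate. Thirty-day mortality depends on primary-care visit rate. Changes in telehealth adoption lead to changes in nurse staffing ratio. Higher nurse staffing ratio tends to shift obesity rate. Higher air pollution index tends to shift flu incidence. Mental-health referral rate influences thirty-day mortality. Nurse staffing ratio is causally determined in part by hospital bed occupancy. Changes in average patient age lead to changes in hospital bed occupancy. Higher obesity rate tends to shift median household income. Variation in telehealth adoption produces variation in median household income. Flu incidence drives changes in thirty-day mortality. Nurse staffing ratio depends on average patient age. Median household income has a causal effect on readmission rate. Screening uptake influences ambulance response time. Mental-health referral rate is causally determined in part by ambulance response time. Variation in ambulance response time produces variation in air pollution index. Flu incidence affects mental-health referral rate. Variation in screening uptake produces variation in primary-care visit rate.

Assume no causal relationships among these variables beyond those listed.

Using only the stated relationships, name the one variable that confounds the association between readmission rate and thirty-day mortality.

average patient age

Average patient age has a causal path to readmission rate (average patient age → nurse staffing ratio → obesity rate → median household income → readmission rate) and a separate causal path to thirty-day mortality (average patient age → ambulance response time → mental-health referral rate → thirty-day mortality), so it is a common cause of both.
No stated relationship gives readmission rate a causal route to thirty-day mortality, so the correlation is explained by the shared upstream cause rather than a direct effect.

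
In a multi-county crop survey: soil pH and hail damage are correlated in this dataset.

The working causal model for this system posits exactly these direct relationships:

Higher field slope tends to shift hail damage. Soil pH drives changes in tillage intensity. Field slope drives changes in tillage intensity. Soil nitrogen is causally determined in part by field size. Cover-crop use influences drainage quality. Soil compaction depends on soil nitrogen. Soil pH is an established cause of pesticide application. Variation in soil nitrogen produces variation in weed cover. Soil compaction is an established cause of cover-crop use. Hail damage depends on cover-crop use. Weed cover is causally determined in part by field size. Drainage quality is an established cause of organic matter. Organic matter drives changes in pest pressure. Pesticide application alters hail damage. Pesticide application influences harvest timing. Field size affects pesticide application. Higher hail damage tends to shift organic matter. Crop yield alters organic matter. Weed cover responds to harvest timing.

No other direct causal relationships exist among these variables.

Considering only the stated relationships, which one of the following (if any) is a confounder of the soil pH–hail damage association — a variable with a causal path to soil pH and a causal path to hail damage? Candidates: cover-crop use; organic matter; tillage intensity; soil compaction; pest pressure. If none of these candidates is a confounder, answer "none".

None of the listed candidates has causal paths to both soil pH and hail damage in the stated relationships, so none is a common cause.

none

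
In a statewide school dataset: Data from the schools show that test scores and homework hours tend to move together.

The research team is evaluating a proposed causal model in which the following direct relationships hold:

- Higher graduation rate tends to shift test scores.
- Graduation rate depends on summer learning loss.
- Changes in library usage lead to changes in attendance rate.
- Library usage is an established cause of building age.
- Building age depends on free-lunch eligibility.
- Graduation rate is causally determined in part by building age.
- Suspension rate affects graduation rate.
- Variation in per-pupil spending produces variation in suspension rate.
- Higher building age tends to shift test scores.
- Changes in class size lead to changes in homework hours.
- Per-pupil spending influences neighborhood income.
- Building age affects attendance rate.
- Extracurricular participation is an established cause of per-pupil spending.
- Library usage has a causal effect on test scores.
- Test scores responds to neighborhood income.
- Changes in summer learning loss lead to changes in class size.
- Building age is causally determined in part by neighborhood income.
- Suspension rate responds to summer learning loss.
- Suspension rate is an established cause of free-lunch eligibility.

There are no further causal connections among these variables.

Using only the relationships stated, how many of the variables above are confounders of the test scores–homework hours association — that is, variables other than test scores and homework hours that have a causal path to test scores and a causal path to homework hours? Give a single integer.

1

The common causes are: summer learning loss (to test scores via summer learning loss → graduation rate → test scores; to homework hours via summer learning loss → class size → homework hours).
Every other variable lacks a causal path to at least one of test scores and homework hours.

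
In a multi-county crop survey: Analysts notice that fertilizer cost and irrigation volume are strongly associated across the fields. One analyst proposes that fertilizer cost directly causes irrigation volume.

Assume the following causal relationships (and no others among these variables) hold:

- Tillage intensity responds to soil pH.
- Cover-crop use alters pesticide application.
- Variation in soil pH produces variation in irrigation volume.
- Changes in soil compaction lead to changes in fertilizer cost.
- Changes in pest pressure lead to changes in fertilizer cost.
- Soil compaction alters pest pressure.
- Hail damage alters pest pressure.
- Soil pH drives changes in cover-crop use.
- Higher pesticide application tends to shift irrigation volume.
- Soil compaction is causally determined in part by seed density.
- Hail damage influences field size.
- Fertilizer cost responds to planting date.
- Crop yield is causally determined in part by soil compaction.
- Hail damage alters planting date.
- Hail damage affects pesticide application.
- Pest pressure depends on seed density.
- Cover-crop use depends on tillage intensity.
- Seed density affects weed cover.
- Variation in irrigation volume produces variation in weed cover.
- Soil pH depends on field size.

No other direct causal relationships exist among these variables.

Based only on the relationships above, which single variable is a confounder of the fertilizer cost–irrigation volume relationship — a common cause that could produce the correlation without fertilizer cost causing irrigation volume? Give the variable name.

hail damage

Hail damage has a causal path to fertilizer cost (hail damage → planting date → fertilizer cost) and a separate causal path to irrigation volume (hail damage → pesticide application → irrigation volume), so it is a common cause of both.
No stated relationship gives fertilizer cost a causal route to irrigation volume, so the correlation is explained by the shared upstream cause rather than a direct effect.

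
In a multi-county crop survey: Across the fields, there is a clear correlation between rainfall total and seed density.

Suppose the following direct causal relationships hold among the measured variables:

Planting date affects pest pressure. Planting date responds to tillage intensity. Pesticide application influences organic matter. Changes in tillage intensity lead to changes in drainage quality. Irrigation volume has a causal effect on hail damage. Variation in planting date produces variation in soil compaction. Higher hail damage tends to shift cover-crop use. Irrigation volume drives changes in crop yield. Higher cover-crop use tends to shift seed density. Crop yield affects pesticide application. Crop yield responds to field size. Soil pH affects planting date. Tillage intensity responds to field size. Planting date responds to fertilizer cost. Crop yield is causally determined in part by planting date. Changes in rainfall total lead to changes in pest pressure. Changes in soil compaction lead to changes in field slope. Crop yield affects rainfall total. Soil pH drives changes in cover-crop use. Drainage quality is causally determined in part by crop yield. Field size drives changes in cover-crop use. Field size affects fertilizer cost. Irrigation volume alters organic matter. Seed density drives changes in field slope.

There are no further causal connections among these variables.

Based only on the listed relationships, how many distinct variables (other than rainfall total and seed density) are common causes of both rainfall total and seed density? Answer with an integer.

The common causes are: field size (to rainfall total via field size → crop yield → rainfall total; to seed density via field size → cover-crop use → seed density); irrigation volume (to rainfall total via irrigation volume → crop yield → rainfall total; to seed density via irrigation volume → hail damage → cover-crop use → seed density); soil pH (to rainfall total via soil pH → planting date → crop yield → rainfall total; to seed density via soil pH → cover-crop use → seed density).
Every other variable lacks a causal path to at least one of rainfall total and seed density.

3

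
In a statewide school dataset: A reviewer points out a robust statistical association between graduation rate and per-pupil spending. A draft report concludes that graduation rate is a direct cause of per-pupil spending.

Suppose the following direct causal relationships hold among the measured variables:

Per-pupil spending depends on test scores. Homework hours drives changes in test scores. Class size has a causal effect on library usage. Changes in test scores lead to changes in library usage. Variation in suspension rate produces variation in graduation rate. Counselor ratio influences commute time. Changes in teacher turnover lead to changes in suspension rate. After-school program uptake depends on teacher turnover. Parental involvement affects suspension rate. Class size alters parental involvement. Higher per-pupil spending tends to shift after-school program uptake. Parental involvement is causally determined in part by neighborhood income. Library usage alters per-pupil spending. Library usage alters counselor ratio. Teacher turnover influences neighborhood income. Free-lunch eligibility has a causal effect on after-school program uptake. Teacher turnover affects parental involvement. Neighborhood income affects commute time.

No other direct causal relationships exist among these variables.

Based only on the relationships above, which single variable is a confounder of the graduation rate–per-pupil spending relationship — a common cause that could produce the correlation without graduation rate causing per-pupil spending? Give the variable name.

Class size has a causal path to graduation rate (class size → parental involvement → suspension rate → graduation rate) and a separate causal path to per-pupil spending (class size → library usage → per-pupil spending), so it is a common cause of both.
No stated relationship gives graduation rate a causal route to per-pupil spending, so the correlation is explained by the shared upstream cause rather than a direct effect.

class size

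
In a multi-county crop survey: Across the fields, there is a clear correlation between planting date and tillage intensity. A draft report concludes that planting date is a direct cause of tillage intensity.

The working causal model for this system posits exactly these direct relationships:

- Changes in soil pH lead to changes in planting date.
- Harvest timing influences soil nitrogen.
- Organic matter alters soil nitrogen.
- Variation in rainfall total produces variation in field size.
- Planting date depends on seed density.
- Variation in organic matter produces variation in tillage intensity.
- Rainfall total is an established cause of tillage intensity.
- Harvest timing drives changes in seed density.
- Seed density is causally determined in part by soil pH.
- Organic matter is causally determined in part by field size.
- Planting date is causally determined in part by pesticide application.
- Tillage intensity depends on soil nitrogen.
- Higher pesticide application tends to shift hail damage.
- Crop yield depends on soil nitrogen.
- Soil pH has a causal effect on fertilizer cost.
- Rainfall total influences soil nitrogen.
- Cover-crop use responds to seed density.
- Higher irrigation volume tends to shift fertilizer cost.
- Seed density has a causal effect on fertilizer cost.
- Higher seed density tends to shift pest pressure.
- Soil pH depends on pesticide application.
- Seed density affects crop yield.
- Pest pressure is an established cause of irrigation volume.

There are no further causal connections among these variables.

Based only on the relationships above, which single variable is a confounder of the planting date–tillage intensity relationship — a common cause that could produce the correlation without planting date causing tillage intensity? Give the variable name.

harvest timing

Harvest timing has a causal path to planting date (harvest timing → seed density → planting date) and a separate causal path to tillage intensity (harvest timing → soil nitrogen → tillage intensity), so it is a common cause of both.
No stated relationship gives planting date a causal route to tillage intensity, so the correlation is explained by the shared upstream cause rather than a direct effect.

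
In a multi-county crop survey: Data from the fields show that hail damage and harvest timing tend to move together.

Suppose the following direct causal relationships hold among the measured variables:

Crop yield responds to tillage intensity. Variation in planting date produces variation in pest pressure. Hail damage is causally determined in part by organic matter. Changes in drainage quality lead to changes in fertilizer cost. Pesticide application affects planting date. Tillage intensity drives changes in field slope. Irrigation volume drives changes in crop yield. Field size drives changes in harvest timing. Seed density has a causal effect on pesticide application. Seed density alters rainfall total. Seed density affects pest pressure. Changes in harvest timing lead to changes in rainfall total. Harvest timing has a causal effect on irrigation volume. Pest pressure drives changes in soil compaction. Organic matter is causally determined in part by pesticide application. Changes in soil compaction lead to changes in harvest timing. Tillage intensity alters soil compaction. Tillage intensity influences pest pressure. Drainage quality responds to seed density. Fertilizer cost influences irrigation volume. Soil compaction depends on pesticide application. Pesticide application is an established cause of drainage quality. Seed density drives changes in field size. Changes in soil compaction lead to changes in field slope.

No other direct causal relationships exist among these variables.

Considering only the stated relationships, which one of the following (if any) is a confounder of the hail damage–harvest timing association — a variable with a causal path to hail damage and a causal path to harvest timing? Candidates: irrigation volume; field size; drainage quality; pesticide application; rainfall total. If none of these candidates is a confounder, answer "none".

pesticide application

Pesticide application causes hail damage (pesticide application → organic matter → hail damage) and also causes harvest timing (pesticide application → soil compaction → harvest timing); it is a common cause of both.
Each of the other candidates lacks a causal path to at least one of hail damage and harvest timing, so they do not confound the relationship.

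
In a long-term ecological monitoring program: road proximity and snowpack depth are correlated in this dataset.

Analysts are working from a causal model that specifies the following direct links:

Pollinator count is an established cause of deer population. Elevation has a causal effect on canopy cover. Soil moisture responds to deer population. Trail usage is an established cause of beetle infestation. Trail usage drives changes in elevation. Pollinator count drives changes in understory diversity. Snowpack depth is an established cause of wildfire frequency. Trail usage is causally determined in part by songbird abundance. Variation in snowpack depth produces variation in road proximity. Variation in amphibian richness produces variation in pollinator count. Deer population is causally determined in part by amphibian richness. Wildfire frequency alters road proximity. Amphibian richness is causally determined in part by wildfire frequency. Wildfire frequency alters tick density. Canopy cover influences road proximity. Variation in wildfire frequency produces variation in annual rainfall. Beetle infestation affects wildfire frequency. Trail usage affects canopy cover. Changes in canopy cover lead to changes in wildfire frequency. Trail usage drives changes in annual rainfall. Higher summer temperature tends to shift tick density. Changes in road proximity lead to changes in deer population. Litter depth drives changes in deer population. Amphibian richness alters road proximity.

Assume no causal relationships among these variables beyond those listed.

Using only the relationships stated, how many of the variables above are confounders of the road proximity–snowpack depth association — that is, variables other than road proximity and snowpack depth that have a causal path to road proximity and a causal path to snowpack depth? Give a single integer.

0

No listed variable has a causal path to both road proximity and snowpack depth, so there are no common causes.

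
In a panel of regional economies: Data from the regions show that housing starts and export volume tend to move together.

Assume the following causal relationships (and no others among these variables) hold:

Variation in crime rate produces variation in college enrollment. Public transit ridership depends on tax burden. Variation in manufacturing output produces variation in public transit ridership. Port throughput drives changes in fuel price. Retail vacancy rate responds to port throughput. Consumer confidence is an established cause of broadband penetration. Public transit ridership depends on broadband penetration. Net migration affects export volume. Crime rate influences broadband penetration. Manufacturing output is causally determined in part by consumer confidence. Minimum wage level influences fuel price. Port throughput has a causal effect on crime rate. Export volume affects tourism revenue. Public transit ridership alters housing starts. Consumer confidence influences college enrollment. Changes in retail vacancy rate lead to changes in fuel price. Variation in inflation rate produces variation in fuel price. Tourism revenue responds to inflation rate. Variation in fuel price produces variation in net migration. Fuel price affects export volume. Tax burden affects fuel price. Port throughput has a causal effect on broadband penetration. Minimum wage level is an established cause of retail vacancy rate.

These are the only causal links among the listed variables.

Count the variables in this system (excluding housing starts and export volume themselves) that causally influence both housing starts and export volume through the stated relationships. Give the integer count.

The common causes are: port throughput (to housing starts via port throughput → broadband penetration → public transit ridership → housing starts; to export volume via port throughput → fuel price → export volume); tax burden (to housing starts via tax burden → public transit ridership → housing starts; to export volume via tax burden → fuel price → export volume).
Every other variable lacks a causal path to at least one of housing starts and export volume.

2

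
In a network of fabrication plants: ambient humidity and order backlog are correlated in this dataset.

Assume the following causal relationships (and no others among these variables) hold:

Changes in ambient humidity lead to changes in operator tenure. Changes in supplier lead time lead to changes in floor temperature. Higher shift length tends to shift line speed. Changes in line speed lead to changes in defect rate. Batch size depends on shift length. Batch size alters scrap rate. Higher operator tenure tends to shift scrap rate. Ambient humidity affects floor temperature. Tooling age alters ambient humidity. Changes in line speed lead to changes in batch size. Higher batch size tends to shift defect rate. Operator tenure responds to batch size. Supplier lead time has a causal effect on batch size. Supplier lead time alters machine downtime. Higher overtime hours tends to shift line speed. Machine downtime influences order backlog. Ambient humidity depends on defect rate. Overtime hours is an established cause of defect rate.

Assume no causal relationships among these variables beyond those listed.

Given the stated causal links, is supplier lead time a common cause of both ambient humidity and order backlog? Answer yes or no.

yes

Supplier lead time has a causal path to ambient humidity (supplier lead time → batch size → defect rate → ambient humidity) and to order backlog (supplier lead time → machine downtime → order backlog), so it is a common cause of both — a confounder.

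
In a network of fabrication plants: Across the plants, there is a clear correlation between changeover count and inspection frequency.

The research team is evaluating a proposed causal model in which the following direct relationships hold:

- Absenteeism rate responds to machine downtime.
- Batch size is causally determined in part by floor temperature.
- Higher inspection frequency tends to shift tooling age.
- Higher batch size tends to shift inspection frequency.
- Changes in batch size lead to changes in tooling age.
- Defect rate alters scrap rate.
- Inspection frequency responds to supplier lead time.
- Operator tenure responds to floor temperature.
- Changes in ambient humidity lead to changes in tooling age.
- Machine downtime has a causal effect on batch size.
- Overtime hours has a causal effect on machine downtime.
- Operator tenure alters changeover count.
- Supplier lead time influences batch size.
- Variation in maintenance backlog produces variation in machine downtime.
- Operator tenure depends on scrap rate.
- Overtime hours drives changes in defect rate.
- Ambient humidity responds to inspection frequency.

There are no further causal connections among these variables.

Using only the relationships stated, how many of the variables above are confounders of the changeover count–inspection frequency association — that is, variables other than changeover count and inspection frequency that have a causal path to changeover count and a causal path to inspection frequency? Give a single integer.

2

The common causes are: floor temperature (to changeover count via floor temperature → operator tenure → changeover count; to inspection frequency via floor temperature → batch size → inspection frequency); overtime hours (to changeover count via overtime hours → defect rate → scrap rate → operator tenure → changeover count; to inspection frequency via overtime hours → machine downtime → batch size → inspection frequency).
Every other variable lacks a causal path to at least one of changeover count and inspection frequency.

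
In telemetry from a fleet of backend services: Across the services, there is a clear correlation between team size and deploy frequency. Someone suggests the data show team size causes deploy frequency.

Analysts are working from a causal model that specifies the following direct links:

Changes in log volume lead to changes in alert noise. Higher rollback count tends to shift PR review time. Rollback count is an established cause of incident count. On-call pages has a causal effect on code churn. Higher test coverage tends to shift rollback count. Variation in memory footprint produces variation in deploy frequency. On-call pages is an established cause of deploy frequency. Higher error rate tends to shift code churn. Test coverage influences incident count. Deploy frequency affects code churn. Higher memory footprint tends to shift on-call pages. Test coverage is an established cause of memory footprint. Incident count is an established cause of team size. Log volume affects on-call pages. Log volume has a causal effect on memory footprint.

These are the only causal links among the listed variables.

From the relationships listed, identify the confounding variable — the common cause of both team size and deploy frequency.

test coverage

Test coverage has a causal path to team size (test coverage → incident count → team size) and a separate causal path to deploy frequency (test coverage → memory footprint → deploy frequency), so it is a common cause of both.
No stated relationship gives team size a causal route to deploy frequency, so the correlation is explained by the shared upstream cause rather than a direct effect.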